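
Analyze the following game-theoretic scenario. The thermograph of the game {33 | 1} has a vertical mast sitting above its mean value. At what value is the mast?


Game = {33 | 1}, a switch {a | b} with numbers a > b.
Its thermograph has left wall a - t and right wall b + t, which meet at t = (a - b)/2, where both equal (a + b)/2. So the mast (mean value) is at (a + b)/2.
Mean = (33 + (1))/2 = 34/2 = 17

17


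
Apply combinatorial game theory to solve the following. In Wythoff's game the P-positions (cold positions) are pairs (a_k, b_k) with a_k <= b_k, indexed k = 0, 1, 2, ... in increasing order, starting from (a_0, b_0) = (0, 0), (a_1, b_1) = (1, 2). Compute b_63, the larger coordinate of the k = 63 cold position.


By Wythoff's theorem, a_k = floor(k * phi) and b_k = floor(k * phi^2) = a_k + k, where phi = (1 + sqrt(5))/2 is the golden ratio.
phi = (1 + sqrt(5))/2 = 1.618034
phi^2 = phi + 1 = 2.618034
k = 63
k * phi^2 = 63 * 2.618034 = 164.936141
b_63 = floor(k * phi^2) = 164 (check: a_63 + k = 101 + 63 = 164)

164


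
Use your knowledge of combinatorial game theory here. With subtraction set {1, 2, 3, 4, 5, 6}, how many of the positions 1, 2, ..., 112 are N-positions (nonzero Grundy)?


Subtraction set S = {1, 2, 3, 4, 5, 6}, so G(n) = n mod 7.
G(n) = 0 when n is a multiple of 7.
Multiples of 7 in [1, 112]: 16
N-positions (nonzero Grundy) = 112 - 16 = 96

96


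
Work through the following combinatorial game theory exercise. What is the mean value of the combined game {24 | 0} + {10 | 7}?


G1 = {24 | 0}, G2 = {10 | 7}
Each is a switch {a | b} with numbers a > b; its mean value is (a + b)/2, and mean value is additive over game sums: m(G1 + G2) = m(G1) + m(G2).
Mean of G1 = (24 + (0))/2 = 24/2 = 12
Mean of G2 = (10 + (7))/2 = 17/2 = 17/2
Mean of G1 + G2 = 12 + 17/2 = 41/2

41/2


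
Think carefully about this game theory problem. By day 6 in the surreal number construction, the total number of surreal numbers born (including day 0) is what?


Day 0: {|} = 0 is born. Count = 1.
Day n: the number of surreal numbers born by day n is 2^(n+1) - 1.
By day 0: 2^1 - 1 = 1
By day 1: 2^2 - 1 = 3
By day 2: 2^3 - 1 = 7
By day 3: 2^4 - 1 = 15
By day 4: 2^5 - 1 = 31
By day 5: 2^6 - 1 = 63
By day 6: 2^7 - 1 = 127
By day 6: 127 surreal numbers.

127


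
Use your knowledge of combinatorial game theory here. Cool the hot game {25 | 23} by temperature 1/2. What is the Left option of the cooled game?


Original game: {25 | 23} (a switch {a | b} with a > b).
Cooling by t (for t below the temperature (a - b)/2 = 1) taxes each move by t: {a | b} cooled by t is {a - t | b + t}.
Cooling amount: t = 1/2
Cooled Left option: 25 - 1/2 = 49/2
Cooled Right option: 23 + 1/2 = 47/2
Cooled game: {49/2 | 47/2}
Left option = 49/2

49/2


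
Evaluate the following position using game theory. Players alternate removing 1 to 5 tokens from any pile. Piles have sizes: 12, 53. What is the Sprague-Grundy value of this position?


Subtraction set: {1, 2, 3, 4, 5}
For this subtraction set, G(n) = n mod 6 (period = max + 1 = 6).
Pile 1 (size 12): G(12) = 12 mod 6 = 0
Pile 2 (size 53): G(53) = 53 mod 6 = 5
Total Grundy value = XOR of all: 0 XOR 5 = 5

5


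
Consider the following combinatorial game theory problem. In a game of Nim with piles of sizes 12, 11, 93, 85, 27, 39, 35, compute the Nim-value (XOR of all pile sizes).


We need the XOR (exclusive or) of all pile sizes.
After XOR-ing pile 1 (size 12): 0 XOR 12 = 12
After XOR-ing pile 2 (size 11): 12 XOR 11 = 7
After XOR-ing pile 3 (size 93): 7 XOR 93 = 90
After XOR-ing pile 4 (size 85): 90 XOR 85 = 15
After XOR-ing pile 5 (size 27): 15 XOR 27 = 20
After XOR-ing pile 6 (size 39): 20 XOR 39 = 51
After XOR-ing pile 7 (size 35): 51 XOR 35 = 16
The Nim-value of this position is 16.

16


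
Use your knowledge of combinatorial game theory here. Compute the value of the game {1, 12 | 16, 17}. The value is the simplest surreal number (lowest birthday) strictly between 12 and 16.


Left options: {1, 12}, max = 12
Right options: {16, 17}, min = 16
All options are numbers and max(Left) < min(Right), so by the simplicity theorem the value is the simplest (earliest-born) number strictly between 12 and 16.
Integers 13 through 15 all lie strictly between 12 and 16.
Among integers, the simplest (lowest birthday = smallest |n|; 0 is born on day 0, +-n on day n) is 13.
No non-integer in the interval can be simpler: if x is a non-integer in the interval, then floor(x) or ceil(x) also lies in the interval (the interval contains an integer), and both are proper prefixes of x's sign expansion, i.e. born earlier. So the game value is 13.
Game value = 13

13


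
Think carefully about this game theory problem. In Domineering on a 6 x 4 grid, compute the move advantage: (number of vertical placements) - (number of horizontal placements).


Board is 6 x 4 (rows x cols).
Left (vertical) placements: (rows-1) * cols = 5 * 4 = 20
Right (horizontal) placements: rows * (cols-1) = 6 * 3 = 18
Advantage = Left - Right = 20 - 18 = 2

2


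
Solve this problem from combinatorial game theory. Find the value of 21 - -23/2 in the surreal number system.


x = 21, y = -23/2
Converting to common denominator: 2
x = 42/2, y = -23/2
x - y = 21 - -23/2 = 65/2

65/2


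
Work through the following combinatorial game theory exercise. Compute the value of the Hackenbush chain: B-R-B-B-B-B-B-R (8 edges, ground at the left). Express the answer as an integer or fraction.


Edges (from ground): B-R-B-B-B-B-B-R
By Berlekamp's sign-expansion rule, a Blue-Red Hackenbush stalk has the value of the surreal number whose sign sequence is the edge sequence with B -> + and R -> -.
Sign sequence: +-+++++-
Trace the sign expansion in the surreal number tree, starting from 0:
Edge 1: B (sign +) -> bounds (0, +inf), value = 1
Edge 2: R (sign -) -> bounds (0, 1), value = 1/2
Edge 3: B (sign +) -> bounds (1/2, 1), value = 3/4
Edge 4: B (sign +) -> bounds (3/4, 1), value = 7/8
Edge 5: B (sign +) -> bounds (7/8, 1), value = 15/16
Edge 6: B (sign +) -> bounds (15/16, 1), value = 31/32
Edge 7: B (sign +) -> bounds (31/32, 1), value = 63/64
Edge 8: R (sign -) -> bounds (31/32, 63/64), value = 125/128
Game value = 125/128

125/128


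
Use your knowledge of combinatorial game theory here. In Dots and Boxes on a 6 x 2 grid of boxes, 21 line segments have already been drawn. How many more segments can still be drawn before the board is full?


Grid: 6 x 2 boxes, i.e. 7 rows and 3 columns of dots.
Horizontal edges: (rows + 1) * cols = 7 * 2 = 14
Vertical edges: rows * (cols + 1) = 6 * 3 = 18
Total edges: 14 + 18 = 32
Edges drawn: 21
Remaining: 32 - 21 = 11

11


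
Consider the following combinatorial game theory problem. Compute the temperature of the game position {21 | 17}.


The game is {21 | 17}, a switch {a | b} with numbers a > b.
Cooling {a | b} by t gives {a - t | b + t}, which stops being hot when a - t = b + t, i.e. at t = (a - b)/2. So the temperature of a switch is (a - b)/2.
Temperature = (Left option - Right option) / 2
= (21 - (17)) / 2
= 4 / 2
= 2

2


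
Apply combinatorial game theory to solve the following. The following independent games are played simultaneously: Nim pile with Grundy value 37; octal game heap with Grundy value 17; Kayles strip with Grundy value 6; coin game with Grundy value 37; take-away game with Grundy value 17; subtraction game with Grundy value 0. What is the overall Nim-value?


By the Sprague-Grundy theorem, the Grundy value of a sum of games is the XOR of individual Grundy values.
Nim pile: Grundy value = 37. Running XOR: 0 XOR 37 = 37
octal game heap: Grundy value = 17. Running XOR: 37 XOR 17 = 52
Kayles strip: Grundy value = 6. Running XOR: 52 XOR 6 = 50
coin game: Grundy value = 37. Running XOR: 50 XOR 37 = 23
take-away game: Grundy value = 17. Running XOR: 23 XOR 17 = 6
subtraction game: Grundy value = 0. Running XOR: 6 XOR 0 = 6
The combined Grundy value is 6.

6


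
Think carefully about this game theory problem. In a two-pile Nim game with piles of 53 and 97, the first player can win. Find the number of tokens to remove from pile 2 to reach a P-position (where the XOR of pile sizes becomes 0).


Piles: 53 and 97
Current XOR: 53 XOR 97 = 84 (non-zero, so this is an N-position).
To make the XOR zero, we need to find a move that balances the piles.
For pile 2 (size 97): target = 97 XOR 84 = 53
We reduce pile 2 from 97 to 53.
Tokens removed: 97 - 53 = 44
Verification: 53 XOR 53 = 0

44


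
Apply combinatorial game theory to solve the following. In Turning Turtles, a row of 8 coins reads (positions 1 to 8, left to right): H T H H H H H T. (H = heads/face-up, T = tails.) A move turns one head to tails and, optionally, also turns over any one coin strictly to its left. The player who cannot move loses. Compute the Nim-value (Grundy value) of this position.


Coins: H T H H H H H T
Key fact: a single head at position k behaves exactly like a Nim heap of size k (turning it to T and optionally flipping a coin at j < k corresponds to moving the heap from k to j, or to 0), and heads combine as a disjunctive sum (two heads at the same place would cancel, matching j XOR j = 0). So the Nim-value is the XOR of the 1-indexed positions of the heads.
Face-up positions (1-indexed): [1, 3, 4, 5, 6, 7]
XOR 0 with 1: 0 XOR 1 = 1
XOR 1 with 3: 1 XOR 3 = 2
XOR 2 with 4: 2 XOR 4 = 6
XOR 6 with 5: 6 XOR 5 = 3
XOR 3 with 6: 3 XOR 6 = 5
XOR 5 with 7: 5 XOR 7 = 2
Nim-value = 2

2


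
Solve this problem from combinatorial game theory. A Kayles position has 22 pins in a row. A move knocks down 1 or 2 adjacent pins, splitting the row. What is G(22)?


Kayles: a move removes 1 or 2 adjacent pins from a contiguous row.
Removing pins from a row of k leaves two independent rows (a, b) with a + b = k - 1 (one pin) or a + b = k - 2 (two pins); an end removal gives a = 0.
By Sprague-Grundy, G(k) = mex{ G(a) XOR G(b) } over all these splits. G(0) = 0.
G(1): splits (0,0):0^0=0 -> mex({0}) = 1
G(2): splits (0,1):0^1=1 (0,0):0^0=0 -> mex({0, 1}) = 2
G(3): splits (0,2):0^2=2 (1,1):1^1=0 (0,1):0^1=1 -> mex({0, 1, 2}) = 3
G(4): splits (0,3):0^3=3 (1,2):1^2=3 (0,2):0^2=2 (1,1):1^1=0 -> mex({0, 2, 3}) = 1
G(5): splits (0,4):0^1=1 (1,3):1^3=2 (2,2):2^2=0 (0,3):0^3=3 (1,2):1^2=3 -> mex({0, 1, 2, 3}) = 4
G(6) = mex({0, 1, 2, 4}) = 3
G(7) = mex({0, 1, 3, 4, 5}) = 2
G(8) = mex({0, 2, 3, 5, 6}) = 1
G(9) = mex({0, 1, 2, 3, 6, 7}) = 4
G(10) = mex({0, 1, 3, 4, 5, 7}) = 2
G(11) = mex({0, 1, 2, 3, 4, 5}) = 6
G(12) = mex({0, 1, 2, 3, 5, 6, 7}) = 4
G(13) = mex({0, 2, 3, 4, 6, 7}) = 1
G(14) = mex({0, 1, 4, 5, 6, 7}) = 2
G(15) = mex({0, 1, 2, 3, 4, 5, 6}) = 7
G(16) = mex({0, 2, 3, 5, 6, 7}) = 1
G(17) = mex({0, 1, 2, 3, 5, 6, 7}) = 4
G(18) = mex({0, 1, 2, 4, 5, 6}) = 3
G(19) = mex({0, 1, 3, 4, 5, 7}) = 2
G(20) = mex({0, 2, 3, 4, 5, 6, 7}) = 1
G(21) = mex({0, 1, 2, 3, 5, 6, 7}) = 4
G(22) = mex({0, 1, 2, 3, 4, 5, 7}) = 6
Therefore G(22) = 6.

6


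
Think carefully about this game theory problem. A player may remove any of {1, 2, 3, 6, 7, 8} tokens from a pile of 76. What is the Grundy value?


The subtraction set is S = {1, 2, 3, 6, 7, 8}.
G(k) = mex{ G(k - s) : s in S, s <= k }. We compute iteratively: G(0) = 0.
G(1) = mex({0}) = 1
G(2) = mex({0, 1}) = 2
G(3) = mex({0, 1, 2}) = 3
G(4) = mex({1, 2, 3}) = 0
G(5) = mex({0, 2, 3}) = 1
G(6) = mex({0, 1, 3}) = 2
G(7) = mex({0, 1, 2}) = 3
G(8) = mex({0, 1, 2, 3}) = 4
G(9) = mex({1, 2, 3, 4}) = 0
G(10) = mex({0, 2, 3, 4}) = 1
G(11) = mex({0, 1, 3, 4}) = 2
G(12) = mex({0, 1, 2}) = 3
G(13) = mex({1, 2, 3}) = 0
G(14) = mex({0, 2, 3, 4}) = 1
G(15) = mex({0, 1, 3, 4}) = 2
G(16) = mex({0, 1, 2, 4}) = 3
Observe that G(9)..G(16) = 0, 1, 2, 3, 0, 1, 2, 3 repeats G(0)..G(7) = 0, 1, 2, 3, 0, 1, 2, 3.
For k >= max(S) = 8, G(k) is determined by the previous 8 values G(k-8)..G(k-1); a window of 8 consecutive values has recurred shifted by 9, so by induction G(k + 9) = G(k) for all k >= 0: the sequence is periodic from the start with period 9.
One period: G(0..8) = 0, 1, 2, 3, 0, 1, 2, 3, 4.
76 mod 9 = 4, so G(76) = G(4) = 0.

0


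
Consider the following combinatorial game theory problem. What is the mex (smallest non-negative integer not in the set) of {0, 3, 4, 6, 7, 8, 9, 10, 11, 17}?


Set = {0, 3, 4, 6, 7, 8, 9, 10, 11, 17}
0 is in the set.
1 is NOT in the set. This is the mex.
mex = 1

1


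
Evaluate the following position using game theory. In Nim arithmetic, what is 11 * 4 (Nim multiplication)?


Nim multiplication is bilinear over XOR: (u XOR v) * w = (u*w) XOR (v*w).
So we split each operand into its bit components and XOR the pairwise Nim products.
11 = 1 + 2 + 8 (as XOR of powers of 2).
4 = 4 (as XOR of powers of 2).
Using the standard Nim-product table on single bits:
  2*2 = 3,   2*4 = 8,   2*8 = 12,
  4*4 = 6,   4*8 = 11,  8*8 = 13,
and  1*x = x (identity), k*l = l*k (commutative).
Pairwise Nim products:
  1 * 4 = 4
  2 * 4 = 8
  8 * 4 = 11
XOR them: 4 XOR 8 XOR 11 = 7.
Result: 11 * 4 = 7 (in Nim).

7


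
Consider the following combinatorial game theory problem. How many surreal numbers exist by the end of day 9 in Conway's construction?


Day 0: {|} = 0 is born. Count = 1.
Day n: the number of surreal numbers born by day n is 2^(n+1) - 1.
By day 0: 2^1 - 1 = 1
By day 1: 2^2 - 1 = 3
By day 2: 2^3 - 1 = 7
By day 3: 2^4 - 1 = 15
By day 4: 2^5 - 1 = 31
By day 5: 2^6 - 1 = 63
By day 6: 2^7 - 1 = 127
By day 7: 2^8 - 1 = 255
By day 8: 2^9 - 1 = 511
By day 9: 2^10 - 1 = 1023
By day 9: 1023 surreal numbers.

1023


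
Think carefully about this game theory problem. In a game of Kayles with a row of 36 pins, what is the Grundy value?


Kayles: a move removes 1 or 2 adjacent pins from a contiguous row.
Removing pins from a row of k leaves two independent rows (a, b) with a + b = k - 1 (one pin) or a + b = k - 2 (two pins); an end removal gives a = 0.
By Sprague-Grundy, G(k) = mex{ G(a) XOR G(b) } over all these splits. G(0) = 0.
G(1): splits (0,0):0^0=0 -> mex({0}) = 1
G(2): splits (0,1):0^1=1 (0,0):0^0=0 -> mex({0, 1}) = 2
G(3): splits (0,2):0^2=2 (1,1):1^1=0 (0,1):0^1=1 -> mex({0, 1, 2}) = 3
G(4): splits (0,3):0^3=3 (1,2):1^2=3 (0,2):0^2=2 (1,1):1^1=0 -> mex({0, 2, 3}) = 1
G(5): splits (0,4):0^1=1 (1,3):1^3=2 (2,2):2^2=0 (0,3):0^3=3 (1,2):1^2=3 -> mex({0, 1, 2, 3}) = 4
G(6) = mex({0, 1, 2, 4}) = 3
G(7) = mex({0, 1, 3, 4, 5}) = 2
G(8) = mex({0, 2, 3, 5, 6}) = 1
G(9) = mex({0, 1, 2, 3, 6, 7}) = 4
G(10) = mex({0, 1, 3, 4, 5, 7}) = 2
G(11) = mex({0, 1, 2, 3, 4, 5}) = 6
G(12) = mex({0, 1, 2, 3, 5, 6, 7}) = 4
G(13) = mex({0, 2, 3, 4, 6, 7}) = 1
G(14) = mex({0, 1, 4, 5, 6, 7}) = 2
G(15) = mex({0, 1, 2, 3, 4, 5, 6}) = 7
G(16) = mex({0, 2, 3, 5, 6, 7}) = 1
G(17) = mex({0, 1, 2, 3, 5, 6, 7}) = 4
G(18) = mex({0, 1, 2, 4, 5, 6}) = 3
G(19) = mex({0, 1, 3, 4, 5, 7}) = 2
G(20) = mex({0, 2, 3, 4, 5, 6, 7}) = 1
G(21) = mex({0, 1, 2, 3, 5, 6, 7}) = 4
G(22) = mex({0, 1, 2, 3, 4, 5, 7}) = 6
G(23) = mex({0, 1, 2, 3, 4, 5, 6}) = 7
G(24) = mex({0, 1, 2, 3, 5, 6, 7}) = 4
G(25) = mex({0, 2, 3, 4, 6, 7}) = 1
G(26) = mex({0, 1, 3, 4, 5, 6, 7}) = 2
G(27) = mex({0, 1, 2, 3, 4, 5, 6, 7}) = 8
G(28) = mex({0, 1, 2, 3, 4, 6, 7, 8}) = 5
G(29) = mex({0, 1, 2, 3, 5, 6, 7, 8, 9}) = 4
G(30) = mex({0, 1, 2, 3, 4, 5, 6, 9, 10}) = 7
G(31) = mex({0, 1, 3, 4, 5, 7, 10, 11}) = 2
G(32) = mex({0, 2, 3, 4, 5, 6, 7, 9, 11}) = 1
G(33) = mex({0, 1, 2, 3, 4, 5, 6, 7, 9, 12}) = 8
G(34) = mex({0, 1, 2, 3, 4, 5, 7, 8, 11, 12}) = 6
G(35) = mex({0, 1, 2, 3, 4, 5, 6, 8, 9, 10, 11}) = 7
G(36) = mex({0, 1, 2, 3, 5, 6, 7, 9, 10}) = 4
Therefore G(36) = 4.

4


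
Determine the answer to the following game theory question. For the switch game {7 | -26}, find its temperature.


The game is {7 | -26}, a switch {a | b} with numbers a > b.
Cooling {a | b} by t gives {a - t | b + t}, which stops being hot when a - t = b + t, i.e. at t = (a - b)/2. So the temperature of a switch is (a - b)/2.
Temperature = (Left option - Right option) / 2
= (7 - (-26)) / 2
= 33 / 2
= 33/2

33/2


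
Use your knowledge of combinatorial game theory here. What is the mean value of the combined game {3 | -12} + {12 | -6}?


G1 = {3 | -12}, G2 = {12 | -6}
Each is a switch {a | b} with numbers a > b; its mean value is (a + b)/2, and mean value is additive over game sums: m(G1 + G2) = m(G1) + m(G2).
Mean of G1 = (3 + (-12))/2 = -9/2 = -9/2
Mean of G2 = (12 + (-6))/2 = 6/2 = 3
Mean of G1 + G2 = -9/2 + 3 = -3/2

-3/2


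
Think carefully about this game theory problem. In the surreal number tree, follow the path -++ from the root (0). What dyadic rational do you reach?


Sign expansion: -++
Rule: track bounds (lo, hi), initially (-inf, +inf). On '+', the current value becomes lo and we move to the simplest number in (value, hi): value + 1 if hi = +inf, otherwise the midpoint (value + hi)/2. On '-', the current value becomes hi and we move to value - 1 if lo = -inf, otherwise the midpoint (lo + value)/2.
Start at 0.
Step 1: sign = -, move left. Bounds: (-inf, 0). Value = -1
Step 2: sign = +, move right. Bounds: (-1, 0). Value = -1/2
Step 3: sign = +, move right. Bounds: (-1/2, 0). Value = -1/4
The surreal number with sign expansion -++ is -1/4.

-1/4


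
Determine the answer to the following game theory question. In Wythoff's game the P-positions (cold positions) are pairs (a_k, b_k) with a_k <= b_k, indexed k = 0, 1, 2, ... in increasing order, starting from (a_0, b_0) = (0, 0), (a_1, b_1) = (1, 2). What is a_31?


By Wythoff's theorem, a_k = floor(k * phi) and b_k = floor(k * phi^2) = a_k + k, where phi = (1 + sqrt(5))/2 is the golden ratio.
phi = (1 + sqrt(5))/2 = 1.618034
k = 31
k * phi = 31 * 1.618034 = 50.159054
a_31 = floor(k * phi) = 50

50


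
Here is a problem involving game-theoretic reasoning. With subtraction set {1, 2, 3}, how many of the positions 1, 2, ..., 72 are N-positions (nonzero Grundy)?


Subtraction set S = {1, 2, 3}, so G(n) = n mod 4.
G(n) = 0 when n is a multiple of 4.
Multiples of 4 in [1, 72]: 18
N-positions (nonzero Grundy) = 72 - 18 = 54

54


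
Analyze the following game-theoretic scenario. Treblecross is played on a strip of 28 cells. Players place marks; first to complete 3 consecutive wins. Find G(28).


Treblecross: place X on empty cells; 3-in-a-row wins.
Playing within two cells of an existing X lets the opponent win at once, so sensible play treats the cells i-2..i+2 around each X as dead. The player left with no safe cell loses, so this is a normal-play take-away game on strips of safe cells.
Placing X at cell i (0-indexed) of a strip of k safe cells leaves independent strips of sizes max(0, i-2) and max(0, k-i-3). Hence G(k) = mex{ G(max(0,i-2)) XOR G(max(0,k-i-3)) : 0 <= i < k }, with G(0) = 0.
G(1): splits (0,0):0^0=0 -> mex({0}) = 1
G(2): splits (0,0):0^0=0 -> mex({0}) = 1
G(3): splits (0,0):0^0=0 -> mex({0}) = 1
G(4): splits (0,1):0^1=1 (0,0):0^0=0 -> mex({0, 1}) = 2
G(5): splits (0,2):0^1=1 (0,1):0^1=1 (0,0):0^0=0 -> mex({0, 1}) = 2
G(6) = mex({1}) = 0
G(7) = mex({0, 1, 2}) = 3
G(8) = mex({0, 1, 2}) = 3
G(9) = mex({0, 2}) = 1
G(10) = mex({0, 2, 3}) = 1
G(11) = mex({0, 3}) = 1
G(12) = mex({1, 3}) = 0
G(13) = mex({0, 1, 2, 3}) = 4
G(14) = mex({0, 1, 2}) = 3
G(15) = mex({0, 1, 2}) = 3
G(16) = mex({0, 1, 2, 4}) = 3
G(17) = mex({0, 1, 3, 4}) = 2
G(18) = mex({0, 1, 3, 4}) = 2
G(19) = mex({0, 1, 3, 5}) = 2
G(20) = mex({0, 1, 2, 3, 5}) = 4
G(21) = mex({0, 1, 2, 3, 5}) = 4
G(22) = mex({1, 2, 6}) = 0
G(23) = mex({0, 1, 2, 3, 4, 6}) = 5
G(24) = mex({0, 1, 2, 3, 4}) = 5
G(25) = mex({0, 1, 3, 4, 7}) = 2
G(26) = mex({0, 1, 3, 4, 5, 7}) = 2
G(27) = mex({0, 1, 3, 5}) = 2
G(28) = mex({0, 1, 2, 5}) = 3
Therefore G(28) = 3.

3


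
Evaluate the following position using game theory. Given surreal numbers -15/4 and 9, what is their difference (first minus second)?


x = -15/4, y = 9
Converting to common denominator: 4
x = -15/4, y = 36/4
x - y = -15/4 - 9 = -51/4

-51/4


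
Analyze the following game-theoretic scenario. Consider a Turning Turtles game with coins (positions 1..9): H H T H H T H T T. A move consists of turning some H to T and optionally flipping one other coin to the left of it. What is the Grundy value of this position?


Coins: H H T H H T H T T
Key fact: a single head at position k behaves exactly like a Nim heap of size k (turning it to T and optionally flipping a coin at j < k corresponds to moving the heap from k to j, or to 0), and heads combine as a disjunctive sum (two heads at the same place would cancel, matching j XOR j = 0). So the Nim-value is the XOR of the 1-indexed positions of the heads.
Face-up positions (1-indexed): [1, 2, 4, 5, 7]
XOR 0 with 1: 0 XOR 1 = 1
XOR 1 with 2: 1 XOR 2 = 3
XOR 3 with 4: 3 XOR 4 = 7
XOR 7 with 5: 7 XOR 5 = 2
XOR 2 with 7: 2 XOR 7 = 5
Nim-value = 5

5


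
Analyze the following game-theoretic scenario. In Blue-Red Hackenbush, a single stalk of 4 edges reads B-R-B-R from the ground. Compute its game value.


Edges (from ground): B-R-B-R
By Berlekamp's sign-expansion rule, a Blue-Red Hackenbush stalk has the value of the surreal number whose sign sequence is the edge sequence with B -> + and R -> -.
Sign sequence: +-+-
Trace the sign expansion in the surreal number tree, starting from 0:
Edge 1: B (sign +) -> bounds (0, +inf), value = 1
Edge 2: R (sign -) -> bounds (0, 1), value = 1/2
Edge 3: B (sign +) -> bounds (1/2, 1), value = 3/4
Edge 4: R (sign -) -> bounds (1/2, 3/4), value = 5/8
Game value = 5/8

5/8


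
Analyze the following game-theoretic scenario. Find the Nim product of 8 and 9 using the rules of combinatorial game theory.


Nim multiplication is bilinear over XOR: (u XOR v) * w = (u*w) XOR (v*w).
So we split each operand into its bit components and XOR the pairwise Nim products.
8 = 8 (as XOR of powers of 2).
9 = 1 + 8 (as XOR of powers of 2).
Using the standard Nim-product table on single bits:
  2*2 = 3,   2*4 = 8,   2*8 = 12,
  4*4 = 6,   4*8 = 11,  8*8 = 13,
and  1*x = x (identity), k*l = l*k (commutative).
Pairwise Nim products:
  8 * 1 = 8
  8 * 8 = 13
XOR them: 8 XOR 13 = 5.
Result: 8 * 9 = 5 (in Nim).

5


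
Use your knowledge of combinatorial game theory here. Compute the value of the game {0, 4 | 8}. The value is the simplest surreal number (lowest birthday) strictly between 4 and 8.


Left options: {0, 4}, max = 4
Right options: {8}, min = 8
All options are numbers and max(Left) < min(Right), so by the simplicity theorem the value is the simplest (earliest-born) number strictly between 4 and 8.
Integers 5 through 7 all lie strictly between 4 and 8.
Among integers, the simplest (lowest birthday = smallest |n|; 0 is born on day 0, +-n on day n) is 5.
No non-integer in the interval can be simpler: if x is a non-integer in the interval, then floor(x) or ceil(x) also lies in the interval (the interval contains an integer), and both are proper prefixes of x's sign expansion, i.e. born earlier. So the game value is 5.
Game value = 5

5


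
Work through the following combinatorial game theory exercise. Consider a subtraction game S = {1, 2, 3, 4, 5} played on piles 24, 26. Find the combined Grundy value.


Subtraction set: {1, 2, 3, 4, 5}
For this subtraction set, G(n) = n mod 6 (period = max + 1 = 6).
Pile 1 (size 24): G(24) = 24 mod 6 = 0
Pile 2 (size 26): G(26) = 26 mod 6 = 2
Total Grundy value = XOR of all: 0 XOR 2 = 2

2


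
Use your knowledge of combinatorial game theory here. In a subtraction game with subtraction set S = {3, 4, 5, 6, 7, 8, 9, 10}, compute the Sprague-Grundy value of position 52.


The subtraction set is S = {3, 4, 5, 6, 7, 8, 9, 10}.
G(k) = mex{ G(k - s) : s in S, s <= k }. We compute iteratively: G(0) = 0.
G(1) = mex({}) = 0
G(2) = mex({}) = 0
G(3) = mex({0}) = 1
G(4) = mex({0}) = 1
G(5) = mex({0}) = 1
G(6) = mex({0, 1}) = 2
G(7) = mex({0, 1}) = 2
G(8) = mex({0, 1}) = 2
G(9) = mex({0, 1, 2}) = 3
G(10) = mex({0, 1, 2}) = 3
G(11) = mex({0, 1, 2}) = 3
G(12) = mex({0, 1, 2, 3}) = 4
G(13) = mex({1, 2, 3}) = 0
G(14) = mex({1, 2, 3}) = 0
G(15) = mex({1, 2, 3, 4}) = 0
G(16) = mex({0, 2, 3, 4}) = 1
G(17) = mex({0, 2, 3, 4}) = 1
G(18) = mex({0, 2, 3, 4}) = 1
G(19) = mex({0, 1, 3, 4}) = 2
G(20) = mex({0, 1, 3, 4}) = 2
G(21) = mex({0, 1, 3, 4}) = 2
G(22) = mex({0, 1, 2, 4}) = 3
Observe that G(13)..G(22) = 0, 0, 0, 1, 1, 1, 2, 2, 2, 3 repeats G(0)..G(9) = 0, 0, 0, 1, 1, 1, 2, 2, 2, 3.
For k >= max(S) = 10, G(k) is determined by the previous 10 values G(k-10)..G(k-1); a window of 10 consecutive values has recurred shifted by 13, so by induction G(k + 13) = G(k) for all k >= 0: the sequence is periodic from the start with period 13.
One period: G(0..12) = 0, 0, 0, 1, 1, 1, 2, 2, 2, 3, 3, 3, 4.
52 mod 13 = 0, so G(52) = G(0) = 0.

0


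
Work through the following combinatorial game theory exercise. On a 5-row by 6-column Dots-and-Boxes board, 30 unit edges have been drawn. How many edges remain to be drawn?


Grid: 5 x 6 boxes, i.e. 6 rows and 7 columns of dots.
Horizontal edges: (rows + 1) * cols = 6 * 6 = 36
Vertical edges: rows * (cols + 1) = 5 * 7 = 35
Total edges: 36 + 35 = 71
Edges drawn: 30
Remaining: 71 - 30 = 41

41


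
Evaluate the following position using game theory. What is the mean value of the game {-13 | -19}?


Game = {-13 | -19}, a switch {a | b} with numbers a > b.
Its thermograph has left wall a - t and right wall b + t, which meet at t = (a - b)/2, where both equal (a + b)/2. So the mast (mean value) is at (a + b)/2.
Mean = (-13 + (-19))/2 = -32/2 = -16

-16


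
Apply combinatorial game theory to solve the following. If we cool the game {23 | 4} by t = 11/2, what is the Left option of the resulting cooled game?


Original game: {23 | 4} (a switch {a | b} with a > b).
Cooling by t (for t below the temperature (a - b)/2 = 19/2) taxes each move by t: {a | b} cooled by t is {a - t | b + t}.
Cooling amount: t = 11/2
Cooled Left option: 23 - 11/2 = 35/2
Cooled Right option: 4 + 11/2 = 19/2
Cooled game: {35/2 | 19/2}
Left option = 35/2

35/2


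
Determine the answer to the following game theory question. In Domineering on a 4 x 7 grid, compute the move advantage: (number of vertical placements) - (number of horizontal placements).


Board is 4 x 7 (rows x cols).
Left (vertical) placements: (rows-1) * cols = 3 * 7 = 21
Right (horizontal) placements: rows * (cols-1) = 4 * 6 = 24
Advantage = Left - Right = 21 - 24 = -3

-3


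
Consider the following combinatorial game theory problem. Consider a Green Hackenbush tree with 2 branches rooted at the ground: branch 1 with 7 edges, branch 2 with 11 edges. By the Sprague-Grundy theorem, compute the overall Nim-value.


The tree has 2 branches from the ground vertex.
In Green Hackenbush, the Nim-value of a simple path of length k is k.
Branch 1: length 7, Nim-value = 7
Branch 2: length 11, Nim-value = 11
Total Nim-value = XOR of all branch values:
0 XOR 7 = 7
7 XOR 11 = 12
Nim-value of the tree = 12

12


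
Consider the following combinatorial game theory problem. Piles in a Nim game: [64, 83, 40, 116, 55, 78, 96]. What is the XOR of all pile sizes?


We need the XOR (exclusive or) of all pile sizes.
After XOR-ing pile 1 (size 64): 0 XOR 64 = 64
After XOR-ing pile 2 (size 83): 64 XOR 83 = 19
After XOR-ing pile 3 (size 40): 19 XOR 40 = 59
After XOR-ing pile 4 (size 116): 59 XOR 116 = 79
After XOR-ing pile 5 (size 55): 79 XOR 55 = 120
After XOR-ing pile 6 (size 78): 120 XOR 78 = 54
After XOR-ing pile 7 (size 96): 54 XOR 96 = 86
The Nim-value of this position is 86.

86


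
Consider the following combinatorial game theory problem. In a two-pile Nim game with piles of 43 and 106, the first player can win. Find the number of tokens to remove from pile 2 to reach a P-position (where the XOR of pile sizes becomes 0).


Piles: 43 and 106
Current XOR: 43 XOR 106 = 65 (non-zero, so this is an N-position).
To make the XOR zero, we need to find a move that balances the piles.
For pile 2 (size 106): target = 106 XOR 65 = 43
We reduce pile 2 from 106 to 43.
Tokens removed: 106 - 43 = 63
Verification: 43 XOR 43 = 0

63


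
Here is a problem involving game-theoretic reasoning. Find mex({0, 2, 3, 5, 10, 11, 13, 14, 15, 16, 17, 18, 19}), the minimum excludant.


Set = {0, 2, 3, 5, 10, 11, 13, 14, 15, 16, 17, 18, 19}
0 is in the set.
1 is NOT in the set. This is the mex.
mex = 1

1


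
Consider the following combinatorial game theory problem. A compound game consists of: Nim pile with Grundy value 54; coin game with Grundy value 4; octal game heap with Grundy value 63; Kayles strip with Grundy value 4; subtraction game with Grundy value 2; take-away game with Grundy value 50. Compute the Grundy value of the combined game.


By the Sprague-Grundy theorem, the Grundy value of a sum of games is the XOR of individual Grundy values.
Nim pile: Grundy value = 54. Running XOR: 0 XOR 54 = 54
coin game: Grundy value = 4. Running XOR: 54 XOR 4 = 50
octal game heap: Grundy value = 63. Running XOR: 50 XOR 63 = 13
Kayles strip: Grundy value = 4. Running XOR: 13 XOR 4 = 9
subtraction game: Grundy value = 2. Running XOR: 9 XOR 2 = 11
take-away game: Grundy value = 50. Running XOR: 11 XOR 50 = 57
The combined Grundy value is 57.

57


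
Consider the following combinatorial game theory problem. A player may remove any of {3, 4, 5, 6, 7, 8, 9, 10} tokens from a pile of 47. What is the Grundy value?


The subtraction set is S = {3, 4, 5, 6, 7, 8, 9, 10}.
G(k) = mex{ G(k - s) : s in S, s <= k }. We compute iteratively: G(0) = 0.
G(1) = mex({}) = 0
G(2) = mex({}) = 0
G(3) = mex({0}) = 1
G(4) = mex({0}) = 1
G(5) = mex({0}) = 1
G(6) = mex({0, 1}) = 2
G(7) = mex({0, 1}) = 2
G(8) = mex({0, 1}) = 2
G(9) = mex({0, 1, 2}) = 3
G(10) = mex({0, 1, 2}) = 3
G(11) = mex({0, 1, 2}) = 3
G(12) = mex({0, 1, 2, 3}) = 4
G(13) = mex({1, 2, 3}) = 0
G(14) = mex({1, 2, 3}) = 0
G(15) = mex({1, 2, 3, 4}) = 0
G(16) = mex({0, 2, 3, 4}) = 1
G(17) = mex({0, 2, 3, 4}) = 1
G(18) = mex({0, 2, 3, 4}) = 1
G(19) = mex({0, 1, 3, 4}) = 2
G(20) = mex({0, 1, 3, 4}) = 2
G(21) = mex({0, 1, 3, 4}) = 2
G(22) = mex({0, 1, 2, 4}) = 3
Observe that G(13)..G(22) = 0, 0, 0, 1, 1, 1, 2, 2, 2, 3 repeats G(0)..G(9) = 0, 0, 0, 1, 1, 1, 2, 2, 2, 3.
For k >= max(S) = 10, G(k) is determined by the previous 10 values G(k-10)..G(k-1); a window of 10 consecutive values has recurred shifted by 13, so by induction G(k + 13) = G(k) for all k >= 0: the sequence is periodic from the start with period 13.
One period: G(0..12) = 0, 0, 0, 1, 1, 1, 2, 2, 2, 3, 3, 3, 4.
47 mod 13 = 8, so G(47) = G(8) = 2.

2


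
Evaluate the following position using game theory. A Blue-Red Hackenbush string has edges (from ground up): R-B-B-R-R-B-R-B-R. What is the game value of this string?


Edges (from ground): R-B-B-R-R-B-R-B-R
By Berlekamp's sign-expansion rule, a Blue-Red Hackenbush stalk has the value of the surreal number whose sign sequence is the edge sequence with B -> + and R -> -.
Sign sequence: -++--+-+-
Trace the sign expansion in the surreal number tree, starting from 0:
Edge 1: R (sign -) -> bounds (-inf, 0), value = -1
Edge 2: B (sign +) -> bounds (-1, 0), value = -1/2
Edge 3: B (sign +) -> bounds (-1/2, 0), value = -1/4
Edge 4: R (sign -) -> bounds (-1/2, -1/4), value = -3/8
Edge 5: R (sign -) -> bounds (-1/2, -3/8), value = -7/16
Edge 6: B (sign +) -> bounds (-7/16, -3/8), value = -13/32
Edge 7: R (sign -) -> bounds (-7/16, -13/32), value = -27/64
Edge 8: B (sign +) -> bounds (-27/64, -13/32), value = -53/128
Edge 9: R (sign -) -> bounds (-27/64, -53/128), value = -107/256
Game value = -107/256

-107/256


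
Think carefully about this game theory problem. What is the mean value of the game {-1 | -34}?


Game = {-1 | -34}, a switch {a | b} with numbers a > b.
Its thermograph has left wall a - t and right wall b + t, which meet at t = (a - b)/2, where both equal (a + b)/2. So the mast (mean value) is at (a + b)/2.
Mean = (-1 + (-34))/2 = -35/2 = -35/2

-35/2


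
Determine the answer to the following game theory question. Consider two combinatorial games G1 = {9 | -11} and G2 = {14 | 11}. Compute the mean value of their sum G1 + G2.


G1 = {9 | -11}, G2 = {14 | 11}
Each is a switch {a | b} with numbers a > b; its mean value is (a + b)/2, and mean value is additive over game sums: m(G1 + G2) = m(G1) + m(G2).
Mean of G1 = (9 + (-11))/2 = -2/2 = -1
Mean of G2 = (14 + (11))/2 = 25/2 = 25/2
Mean of G1 + G2 = -1 + 25/2 = 23/2

23/2


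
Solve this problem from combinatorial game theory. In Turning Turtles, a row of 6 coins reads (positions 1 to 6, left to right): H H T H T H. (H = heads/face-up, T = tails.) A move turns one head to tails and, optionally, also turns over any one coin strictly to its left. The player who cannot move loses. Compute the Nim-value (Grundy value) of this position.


Coins: H H T H T H
Key fact: a single head at position k behaves exactly like a Nim heap of size k (turning it to T and optionally flipping a coin at j < k corresponds to moving the heap from k to j, or to 0), and heads combine as a disjunctive sum (two heads at the same place would cancel, matching j XOR j = 0). So the Nim-value is the XOR of the 1-indexed positions of the heads.
Face-up positions (1-indexed): [1, 2, 4, 6]
XOR 0 with 1: 0 XOR 1 = 1
XOR 1 with 2: 1 XOR 2 = 3
XOR 3 with 4: 3 XOR 4 = 7
XOR 7 with 6: 7 XOR 6 = 1
Nim-value = 1

1


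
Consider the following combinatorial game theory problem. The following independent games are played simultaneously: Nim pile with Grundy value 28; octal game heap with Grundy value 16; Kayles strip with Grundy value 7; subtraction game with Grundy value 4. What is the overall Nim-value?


By the Sprague-Grundy theorem, the Grundy value of a sum of games is the XOR of individual Grundy values.
Nim pile: Grundy value = 28. Running XOR: 0 XOR 28 = 28
octal game heap: Grundy value = 16. Running XOR: 28 XOR 16 = 12
Kayles strip: Grundy value = 7. Running XOR: 12 XOR 7 = 11
subtraction game: Grundy value = 4. Running XOR: 11 XOR 4 = 15
The combined Grundy value is 15.

15


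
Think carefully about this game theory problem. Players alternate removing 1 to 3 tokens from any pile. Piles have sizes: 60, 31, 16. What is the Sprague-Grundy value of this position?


Subtraction set: {1, 2, 3}
For this subtraction set, G(n) = n mod 4 (period = max + 1 = 4).
Pile 1 (size 60): G(60) = 60 mod 4 = 0
Pile 2 (size 31): G(31) = 31 mod 4 = 3
Pile 3 (size 16): G(16) = 16 mod 4 = 0
Total Grundy value = XOR of all: 0 XOR 3 XOR 0 = 3

3


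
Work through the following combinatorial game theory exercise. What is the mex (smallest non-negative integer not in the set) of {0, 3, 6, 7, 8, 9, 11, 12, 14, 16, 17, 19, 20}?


Set = {0, 3, 6, 7, 8, 9, 11, 12, 14, 16, 17, 19, 20}
0 is in the set.
1 is NOT in the set. This is the mex.
mex = 1

1


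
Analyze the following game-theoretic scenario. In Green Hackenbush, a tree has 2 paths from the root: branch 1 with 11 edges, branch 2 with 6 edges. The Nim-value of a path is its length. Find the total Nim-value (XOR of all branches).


The tree has 2 branches from the ground vertex.
In Green Hackenbush, the Nim-value of a simple path of length k is k.
Branch 1: length 11, Nim-value = 11
Branch 2: length 6, Nim-value = 6
Total Nim-value = XOR of all branch values:
0 XOR 11 = 11
11 XOR 6 = 13
Nim-value of the tree = 13

13


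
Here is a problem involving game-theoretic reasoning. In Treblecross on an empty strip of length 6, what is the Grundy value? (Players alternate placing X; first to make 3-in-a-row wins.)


Treblecross: place X on empty cells; 3-in-a-row wins.
Playing within two cells of an existing X lets the opponent win at once, so sensible play treats the cells i-2..i+2 around each X as dead. The player left with no safe cell loses, so this is a normal-play take-away game on strips of safe cells.
Placing X at cell i (0-indexed) of a strip of k safe cells leaves independent strips of sizes max(0, i-2) and max(0, k-i-3). Hence G(k) = mex{ G(max(0,i-2)) XOR G(max(0,k-i-3)) : 0 <= i < k }, with G(0) = 0.
G(1): splits (0,0):0^0=0 -> mex({0}) = 1
G(2): splits (0,0):0^0=0 -> mex({0}) = 1
G(3): splits (0,0):0^0=0 -> mex({0}) = 1
G(4): splits (0,1):0^1=1 (0,0):0^0=0 -> mex({0, 1}) = 2
G(5): splits (0,2):0^1=1 (0,1):0^1=1 (0,0):0^0=0 -> mex({0, 1}) = 2
G(6) = mex({1}) = 0
Therefore G(6) = 0.

0


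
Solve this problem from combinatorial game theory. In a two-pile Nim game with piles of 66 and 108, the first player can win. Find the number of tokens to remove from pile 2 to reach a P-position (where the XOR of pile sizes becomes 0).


Piles: 66 and 108
Current XOR: 66 XOR 108 = 46 (non-zero, so this is an N-position).
To make the XOR zero, we need to find a move that balances the piles.
For pile 2 (size 108): target = 108 XOR 46 = 66
We reduce pile 2 from 108 to 66.
Tokens removed: 108 - 66 = 42
Verification: 66 XOR 66 = 0

42


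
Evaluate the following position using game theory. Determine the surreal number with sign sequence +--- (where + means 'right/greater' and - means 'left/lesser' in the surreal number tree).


Sign expansion: +---
Rule: track bounds (lo, hi), initially (-inf, +inf). On '+', the current value becomes lo and we move to the simplest number in (value, hi): value + 1 if hi = +inf, otherwise the midpoint (value + hi)/2. On '-', the current value becomes hi and we move to value - 1 if lo = -inf, otherwise the midpoint (lo + value)/2.
Start at 0.
Step 1: sign = +, move right. Bounds: (0, +inf). Value = 1
Step 2: sign = -, move left. Bounds: (0, 1). Value = 1/2
Step 3: sign = -, move left. Bounds: (0, 1/2). Value = 1/4
Step 4: sign = -, move left. Bounds: (0, 1/4). Value = 1/8
The surreal number with sign expansion +--- is 1/8.

1/8


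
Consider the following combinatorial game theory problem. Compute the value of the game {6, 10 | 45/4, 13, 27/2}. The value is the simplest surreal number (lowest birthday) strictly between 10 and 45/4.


Left options: {6, 10}, max = 10
Right options: {45/4, 13, 27/2}, min = 45/4
All options are numbers and max(Left) < min(Right), so by the simplicity theorem the value is the simplest (earliest-born) number strictly between 10 and 45/4.
The only integer strictly between 10 and 45/4 is 11.
No non-integer in the interval can be simpler: if x is a non-integer in the interval, then floor(x) or ceil(x) also lies in the interval (the interval contains an integer), and both are proper prefixes of x's sign expansion, i.e. born earlier. So the game value is 11.
Game value = 11

11


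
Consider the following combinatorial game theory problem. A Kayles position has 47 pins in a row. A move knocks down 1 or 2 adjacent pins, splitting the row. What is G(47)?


Kayles: a move removes 1 or 2 adjacent pins from a contiguous row.
Removing pins from a row of k leaves two independent rows (a, b) with a + b = k - 1 (one pin) or a + b = k - 2 (two pins); an end removal gives a = 0.
By Sprague-Grundy, G(k) = mex{ G(a) XOR G(b) } over all these splits. G(0) = 0.
G(1): splits (0,0):0^0=0 -> mex({0}) = 1
G(2): splits (0,1):0^1=1 (0,0):0^0=0 -> mex({0, 1}) = 2
G(3): splits (0,2):0^2=2 (1,1):1^1=0 (0,1):0^1=1 -> mex({0, 1, 2}) = 3
G(4): splits (0,3):0^3=3 (1,2):1^2=3 (0,2):0^2=2 (1,1):1^1=0 -> mex({0, 2, 3}) = 1
G(5): splits (0,4):0^1=1 (1,3):1^3=2 (2,2):2^2=0 (0,3):0^3=3 (1,2):1^2=3 -> mex({0, 1, 2, 3}) = 4
G(6) = mex({0, 1, 2, 4}) = 3
G(7) = mex({0, 1, 3, 4, 5}) = 2
G(8) = mex({0, 2, 3, 5, 6}) = 1
G(9) = mex({0, 1, 2, 3, 6, 7}) = 4
G(10) = mex({0, 1, 3, 4, 5, 7}) = 2
G(11) = mex({0, 1, 2, 3, 4, 5}) = 6
G(12) = mex({0, 1, 2, 3, 5, 6, 7}) = 4
G(13) = mex({0, 2, 3, 4, 6, 7}) = 1
G(14) = mex({0, 1, 4, 5, 6, 7}) = 2
G(15) = mex({0, 1, 2, 3, 4, 5, 6}) = 7
G(16) = mex({0, 2, 3, 5, 6, 7}) = 1
G(17) = mex({0, 1, 2, 3, 5, 6, 7}) = 4
G(18) = mex({0, 1, 2, 4, 5, 6}) = 3
G(19) = mex({0, 1, 3, 4, 5, 7}) = 2
G(20) = mex({0, 2, 3, 4, 5, 6, 7}) = 1
G(21) = mex({0, 1, 2, 3, 5, 6, 7}) = 4
G(22) = mex({0, 1, 2, 3, 4, 5, 7}) = 6
G(23) = mex({0, 1, 2, 3, 4, 5, 6}) = 7
G(24) = mex({0, 1, 2, 3, 5, 6, 7}) = 4
G(25) = mex({0, 2, 3, 4, 6, 7}) = 1
G(26) = mex({0, 1, 3, 4, 5, 6, 7}) = 2
G(27) = mex({0, 1, 2, 3, 4, 5, 6, 7}) = 8
G(28) = mex({0, 1, 2, 3, 4, 6, 7, 8}) = 5
G(29) = mex({0, 1, 2, 3, 5, 6, 7, 8, 9}) = 4
G(30) = mex({0, 1, 2, 3, 4, 5, 6, 9, 10}) = 7
G(31) = mex({0, 1, 3, 4, 5, 7, 10, 11}) = 2
G(32) = mex({0, 2, 3, 4, 5, 6, 7, 9, 11}) = 1
G(33) = mex({0, 1, 2, 3, 4, 5, 6, 7, 9, 12}) = 8
G(34) = mex({0, 1, 2, 3, 4, 5, 7, 8, 11, 12}) = 6
G(35) = mex({0, 1, 2, 3, 4, 5, 6, 8, 9, 10, 11}) = 7
G(36) = mex({0, 1, 2, 3, 5, 6, 7, 9, 10}) = 4
G(37) = mex({0, 2, 3, 4, 6, 7, 9, 10, 11, 12}) = 1
G(38) = mex({0, 1, 3, 4, 5, 6, 7, 9, 10, 11, 12}) = 2
G(39) = mex({0, 1, 2, 4, 5, 6, 7, 9, 10, 12, 14}) = 3
G(40) = mex({0, 2, 3, 4, 6, 7, 11, 12, 14}) = 1
G(41) = mex({0, 1, 2, 3, 5, 6, 7, 9, 10, 11, 12}) = 4
G(42) = mex({0, 1, 2, 3, 4, 5, 6, 9, 10}) = 7
G(43) = mex({0, 1, 3, 4, 5, 7, 9, 10, 12, 15}) = 2
G(44) = mex({0, 2, 3, 4, 5, 6, 7, 9, 10, 12, 15}) = 1
G(45) = mex({0, 1, 2, 3, 4, 5, 6, 7, 9, 10, 12, 14}) = 8
G(46) = mex({0, 1, 3, 4, 5, 7, 8, 11, 12, 14}) = 2
G(47) = mex({0, 1, 2, 3, 4, 5, 6, 8, 9, 10, 11, 12}) = 7
Therefore G(47) = 7.

7
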